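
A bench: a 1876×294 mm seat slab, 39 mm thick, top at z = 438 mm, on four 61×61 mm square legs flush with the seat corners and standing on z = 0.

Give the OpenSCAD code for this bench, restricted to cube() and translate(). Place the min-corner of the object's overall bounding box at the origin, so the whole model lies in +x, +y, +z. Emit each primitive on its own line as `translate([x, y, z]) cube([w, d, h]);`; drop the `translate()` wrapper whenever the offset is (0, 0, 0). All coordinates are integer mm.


// leg_h = 438 − 39 = 399
translate([0, 0, 399]) cube([1876, 294, 39]);
cube([61, 61, 399]);
translate([0, 233, 0]) cube([61, 61, 399]);
translate([1815, 0, 0]) cube([61, 61, 399]);
translate([1815, 233, 0]) cube([61, 61, 399]);


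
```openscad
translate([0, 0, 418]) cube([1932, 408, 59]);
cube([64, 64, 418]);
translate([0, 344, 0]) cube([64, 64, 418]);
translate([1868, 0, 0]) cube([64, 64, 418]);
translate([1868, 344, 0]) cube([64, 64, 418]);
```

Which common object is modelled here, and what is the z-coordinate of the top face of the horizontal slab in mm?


A bench. The seat-top height is 477 mm.

A long slab on four corner posts — a bench. The slab sits at z = 418 with thickness 59, so the top is 418 + 59 = 477 mm.


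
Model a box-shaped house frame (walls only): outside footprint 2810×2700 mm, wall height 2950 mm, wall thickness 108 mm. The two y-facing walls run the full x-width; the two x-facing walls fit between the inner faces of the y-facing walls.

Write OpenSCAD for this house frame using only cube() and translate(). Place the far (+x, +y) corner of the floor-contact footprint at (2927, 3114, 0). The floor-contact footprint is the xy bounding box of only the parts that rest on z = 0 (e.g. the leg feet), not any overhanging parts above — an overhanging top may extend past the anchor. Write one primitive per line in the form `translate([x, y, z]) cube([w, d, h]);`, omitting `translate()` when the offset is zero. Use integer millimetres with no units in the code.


translate([117, 414, 0]) cube([2810, 108, 2950]);
translate([117, 3006, 0]) cube([2810, 108, 2950]);
translate([117, 522, 0]) cube([108, 2484, 2950]);
translate([2819, 522, 0]) cube([108, 2484, 2950]);


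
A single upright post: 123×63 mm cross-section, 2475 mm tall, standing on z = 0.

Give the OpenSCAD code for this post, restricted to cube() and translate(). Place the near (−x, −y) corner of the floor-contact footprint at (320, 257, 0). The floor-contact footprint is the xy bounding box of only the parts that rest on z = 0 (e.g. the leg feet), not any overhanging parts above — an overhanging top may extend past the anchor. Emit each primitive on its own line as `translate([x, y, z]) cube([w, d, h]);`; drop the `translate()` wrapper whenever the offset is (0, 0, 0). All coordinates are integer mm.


translate([320, 257, 0]) cube([123, 63, 2475]);


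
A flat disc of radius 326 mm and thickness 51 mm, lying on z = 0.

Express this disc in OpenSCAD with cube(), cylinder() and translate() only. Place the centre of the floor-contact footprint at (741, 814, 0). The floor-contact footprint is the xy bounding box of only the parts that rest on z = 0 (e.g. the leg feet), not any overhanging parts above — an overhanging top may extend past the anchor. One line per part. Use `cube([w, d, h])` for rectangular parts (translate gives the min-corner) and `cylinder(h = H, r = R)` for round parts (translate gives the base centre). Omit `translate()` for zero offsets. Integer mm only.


translate([741, 814, 0]) cylinder(h = 51, r = 326);


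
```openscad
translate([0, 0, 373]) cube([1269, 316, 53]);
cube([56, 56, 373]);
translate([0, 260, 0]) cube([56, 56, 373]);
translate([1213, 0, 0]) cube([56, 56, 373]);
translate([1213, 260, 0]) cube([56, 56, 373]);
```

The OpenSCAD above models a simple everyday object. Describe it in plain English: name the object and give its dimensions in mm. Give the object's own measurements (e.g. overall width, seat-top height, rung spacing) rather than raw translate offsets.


A bench: a 1269×316 mm seat slab, 53 mm thick, top at z = 426 mm, on four 56×56 mm square legs flush with the seat corners and standing on z = 0.


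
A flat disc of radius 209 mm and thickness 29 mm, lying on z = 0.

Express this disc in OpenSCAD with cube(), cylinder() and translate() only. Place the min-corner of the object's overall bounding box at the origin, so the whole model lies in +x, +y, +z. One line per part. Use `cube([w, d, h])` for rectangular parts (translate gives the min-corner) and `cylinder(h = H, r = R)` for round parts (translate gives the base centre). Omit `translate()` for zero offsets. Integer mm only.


translate([209, 209, 0]) cylinder(h = 29, r = 209);


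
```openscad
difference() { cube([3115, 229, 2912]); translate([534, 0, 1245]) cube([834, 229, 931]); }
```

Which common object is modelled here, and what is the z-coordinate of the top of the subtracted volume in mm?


A wall with a window opening. The window head height is 2176 mm.

A wall with a rectangular opening subtracted — a window. Sill at z = 1245, opening 931 mm tall, so the head is at 1245 + 931 = 2176 mm.


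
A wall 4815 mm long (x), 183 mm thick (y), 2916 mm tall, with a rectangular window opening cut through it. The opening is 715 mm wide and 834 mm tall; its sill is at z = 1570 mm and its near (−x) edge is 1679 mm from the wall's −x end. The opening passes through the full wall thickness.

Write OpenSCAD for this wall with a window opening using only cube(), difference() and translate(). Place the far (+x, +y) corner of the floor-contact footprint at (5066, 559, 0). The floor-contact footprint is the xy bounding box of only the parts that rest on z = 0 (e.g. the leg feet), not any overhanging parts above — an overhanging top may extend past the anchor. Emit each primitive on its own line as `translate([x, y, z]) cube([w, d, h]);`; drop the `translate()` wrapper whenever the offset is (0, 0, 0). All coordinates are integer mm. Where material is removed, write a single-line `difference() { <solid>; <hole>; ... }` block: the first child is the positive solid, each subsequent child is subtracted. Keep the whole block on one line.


difference() { translate([251, 376, 0]) cube([4815, 183, 2916]); translate([1930, 376, 1570]) cube([715, 183, 834]); }


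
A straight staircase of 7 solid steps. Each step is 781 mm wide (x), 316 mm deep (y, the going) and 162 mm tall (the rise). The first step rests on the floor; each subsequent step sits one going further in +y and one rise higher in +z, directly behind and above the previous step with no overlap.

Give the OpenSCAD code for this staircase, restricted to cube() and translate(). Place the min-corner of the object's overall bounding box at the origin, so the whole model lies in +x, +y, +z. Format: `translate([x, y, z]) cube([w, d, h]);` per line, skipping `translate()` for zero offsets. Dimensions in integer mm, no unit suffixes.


cube([781, 316, 162]);
translate([0, 316, 162]) cube([781, 316, 162]);
translate([0, 632, 324]) cube([781, 316, 162]);
translate([0, 948, 486]) cube([781, 316, 162]);
translate([0, 1264, 648]) cube([781, 316, 162]);
translate([0, 1580, 810]) cube([781, 316, 162]);
translate([0, 1896, 972]) cube([781, 316, 162]);


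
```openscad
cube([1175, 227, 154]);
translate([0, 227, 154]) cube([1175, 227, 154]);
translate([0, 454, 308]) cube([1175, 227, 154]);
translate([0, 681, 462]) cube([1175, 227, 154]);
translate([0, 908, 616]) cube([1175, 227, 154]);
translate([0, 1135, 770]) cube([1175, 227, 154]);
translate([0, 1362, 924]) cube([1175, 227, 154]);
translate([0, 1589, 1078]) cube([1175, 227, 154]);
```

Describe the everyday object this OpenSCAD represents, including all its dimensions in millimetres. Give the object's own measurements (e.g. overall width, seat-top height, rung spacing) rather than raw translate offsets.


A straight staircase of 8 solid steps. Each step is 1175 mm wide (x), 227 mm deep (y, the going) and 154 mm tall (the rise). The first step rests on the floor; each subsequent step sits one going further in +y and one rise higher in +z, directly behind and above the previous step with no overlap.


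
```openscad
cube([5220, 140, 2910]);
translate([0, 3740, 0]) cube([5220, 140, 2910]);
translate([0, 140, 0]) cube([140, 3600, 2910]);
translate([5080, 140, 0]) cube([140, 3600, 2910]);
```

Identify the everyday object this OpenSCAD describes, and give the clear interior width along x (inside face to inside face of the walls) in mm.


A house (or room) frame. The interior width is 4940 mm.

Four 2910 mm walls enclosing a rectangle with no floor or roof — a room or house frame. Outside width is 5220 mm and wall thickness is 140 mm, so the interior width is 5220 − 2 × 140 = 4940 mm.


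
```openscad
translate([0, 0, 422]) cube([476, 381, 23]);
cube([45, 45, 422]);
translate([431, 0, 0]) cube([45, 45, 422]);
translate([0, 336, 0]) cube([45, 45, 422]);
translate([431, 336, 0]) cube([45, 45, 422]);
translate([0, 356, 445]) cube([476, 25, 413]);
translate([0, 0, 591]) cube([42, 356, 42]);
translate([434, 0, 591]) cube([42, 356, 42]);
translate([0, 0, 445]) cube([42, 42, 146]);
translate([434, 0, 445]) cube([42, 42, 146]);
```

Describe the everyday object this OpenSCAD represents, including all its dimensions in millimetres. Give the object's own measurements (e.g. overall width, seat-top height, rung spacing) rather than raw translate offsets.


A chair. The seat is a 476×381×23 mm slab with its top at z = 445 mm, on four 45×45 mm corner legs (flush with the seat edges, standing on z = 0). A flat backrest 25 mm thick, 413 mm tall, spans the full seat width and rises from the seat top along its +y edge, rear face flush with the rear of the seat. Two armrests of 42×42 mm section run along each side from the seat's front edge to the front of the backrest, top faces 188 mm above the seat top and outer faces flush with the seat's x-edges; a 42×42 mm post under the front of each armrest stands on the seat at the front corner.


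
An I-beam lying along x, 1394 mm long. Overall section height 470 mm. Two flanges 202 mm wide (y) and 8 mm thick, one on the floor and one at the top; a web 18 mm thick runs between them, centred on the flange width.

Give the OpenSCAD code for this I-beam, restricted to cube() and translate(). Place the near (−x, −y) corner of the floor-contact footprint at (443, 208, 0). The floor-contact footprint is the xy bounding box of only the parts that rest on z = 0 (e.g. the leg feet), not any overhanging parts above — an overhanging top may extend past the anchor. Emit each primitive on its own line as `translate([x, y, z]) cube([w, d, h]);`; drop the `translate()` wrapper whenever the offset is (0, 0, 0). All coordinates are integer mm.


translate([443, 208, 0]) cube([1394, 202, 8]);
translate([443, 300, 8]) cube([1394, 18, 454]);
translate([443, 208, 462]) cube([1394, 202, 8]);


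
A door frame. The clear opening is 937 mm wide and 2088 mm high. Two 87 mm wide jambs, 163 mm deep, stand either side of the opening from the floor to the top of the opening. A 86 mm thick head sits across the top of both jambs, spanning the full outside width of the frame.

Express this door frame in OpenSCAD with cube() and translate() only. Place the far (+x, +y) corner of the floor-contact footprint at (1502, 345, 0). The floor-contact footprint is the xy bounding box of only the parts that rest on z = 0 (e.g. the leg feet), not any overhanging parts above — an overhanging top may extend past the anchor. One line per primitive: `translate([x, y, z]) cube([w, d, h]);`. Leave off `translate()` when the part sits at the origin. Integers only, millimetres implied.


translate([391, 182, 0]) cube([87, 163, 2088]);
translate([1415, 182, 0]) cube([87, 163, 2088]);
translate([391, 182, 2088]) cube([1111, 163, 86]);


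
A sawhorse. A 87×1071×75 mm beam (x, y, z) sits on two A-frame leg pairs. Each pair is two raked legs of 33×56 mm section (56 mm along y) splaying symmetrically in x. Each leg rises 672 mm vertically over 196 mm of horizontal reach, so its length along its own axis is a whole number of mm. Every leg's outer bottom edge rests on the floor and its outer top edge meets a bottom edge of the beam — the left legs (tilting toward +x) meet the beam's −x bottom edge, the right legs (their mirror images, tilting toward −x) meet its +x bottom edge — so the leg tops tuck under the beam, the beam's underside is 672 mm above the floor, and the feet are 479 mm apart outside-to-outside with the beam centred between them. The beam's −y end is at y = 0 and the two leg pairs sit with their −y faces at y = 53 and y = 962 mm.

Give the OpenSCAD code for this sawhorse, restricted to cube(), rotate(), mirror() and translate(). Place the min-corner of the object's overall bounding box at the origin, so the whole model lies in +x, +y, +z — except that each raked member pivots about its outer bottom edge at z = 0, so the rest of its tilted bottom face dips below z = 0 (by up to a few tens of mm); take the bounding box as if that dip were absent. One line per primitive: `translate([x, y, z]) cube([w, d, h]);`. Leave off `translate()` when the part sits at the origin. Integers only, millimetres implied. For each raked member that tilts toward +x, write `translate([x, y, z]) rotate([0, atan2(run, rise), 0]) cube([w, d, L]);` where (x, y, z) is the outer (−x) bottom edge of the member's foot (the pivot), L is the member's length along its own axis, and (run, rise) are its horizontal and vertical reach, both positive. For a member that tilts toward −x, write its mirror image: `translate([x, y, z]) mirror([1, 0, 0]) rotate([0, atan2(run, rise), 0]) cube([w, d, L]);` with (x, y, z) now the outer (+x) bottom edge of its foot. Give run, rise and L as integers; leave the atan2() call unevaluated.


translate([196, 0, 672]) cube([87, 1071, 75]);
translate([0, 53, 0]) rotate([0, atan2(196, 672), 0]) cube([33, 56, 700]);
translate([479, 53, 0]) mirror([1, 0, 0]) rotate([0, atan2(196, 672), 0]) cube([33, 56, 700]);
translate([0, 962, 0]) rotate([0, atan2(196, 672), 0]) cube([33, 56, 700]);
translate([479, 962, 0]) mirror([1, 0, 0]) rotate([0, atan2(196, 672), 0]) cube([33, 56, 700]);


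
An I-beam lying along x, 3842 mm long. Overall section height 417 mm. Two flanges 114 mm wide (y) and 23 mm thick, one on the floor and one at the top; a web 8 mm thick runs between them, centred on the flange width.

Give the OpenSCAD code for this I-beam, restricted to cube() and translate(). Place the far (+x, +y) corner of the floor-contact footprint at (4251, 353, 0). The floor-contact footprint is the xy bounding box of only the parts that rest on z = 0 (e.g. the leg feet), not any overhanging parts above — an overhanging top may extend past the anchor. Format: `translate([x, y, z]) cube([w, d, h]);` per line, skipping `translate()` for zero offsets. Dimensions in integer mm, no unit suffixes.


translate([409, 239, 0]) cube([3842, 114, 23]);
translate([409, 292, 23]) cube([3842, 8, 371]);
translate([409, 239, 394]) cube([3842, 114, 23]);


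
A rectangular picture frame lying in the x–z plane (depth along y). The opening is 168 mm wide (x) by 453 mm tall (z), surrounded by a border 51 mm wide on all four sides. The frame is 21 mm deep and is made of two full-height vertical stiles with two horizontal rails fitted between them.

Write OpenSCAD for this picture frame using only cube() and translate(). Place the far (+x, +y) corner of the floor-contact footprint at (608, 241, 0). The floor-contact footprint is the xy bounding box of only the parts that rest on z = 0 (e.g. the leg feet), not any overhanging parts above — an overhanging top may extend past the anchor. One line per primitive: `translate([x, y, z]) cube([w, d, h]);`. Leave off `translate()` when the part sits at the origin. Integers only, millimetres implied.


translate([338, 220, 0]) cube([51, 21, 555]);
translate([557, 220, 0]) cube([51, 21, 555]);
translate([389, 220, 0]) cube([168, 21, 51]);
translate([389, 220, 504]) cube([168, 21, 51]);


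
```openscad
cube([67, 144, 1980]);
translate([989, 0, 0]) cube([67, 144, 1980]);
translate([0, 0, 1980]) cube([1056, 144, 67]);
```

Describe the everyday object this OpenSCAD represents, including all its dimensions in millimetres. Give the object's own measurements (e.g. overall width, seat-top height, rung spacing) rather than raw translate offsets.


A door frame. The clear opening is 922 mm wide and 1980 mm high. Two 67 mm wide jambs, 144 mm deep, stand either side of the opening from the floor to the top of the opening. A 67 mm thick head sits across the top of both jambs, spanning the full outside width of the frame.


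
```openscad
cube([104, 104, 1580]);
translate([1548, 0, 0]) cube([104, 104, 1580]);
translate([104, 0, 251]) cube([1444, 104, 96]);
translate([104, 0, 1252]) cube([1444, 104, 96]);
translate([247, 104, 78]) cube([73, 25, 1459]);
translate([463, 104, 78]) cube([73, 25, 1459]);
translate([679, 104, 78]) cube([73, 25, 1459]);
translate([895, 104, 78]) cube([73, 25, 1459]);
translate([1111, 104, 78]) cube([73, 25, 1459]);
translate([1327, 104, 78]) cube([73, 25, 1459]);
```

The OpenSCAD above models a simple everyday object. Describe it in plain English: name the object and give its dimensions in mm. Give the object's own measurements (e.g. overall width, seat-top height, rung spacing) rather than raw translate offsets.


A fence section. Two 104×104 mm posts, 1580 mm tall, stand on the floor with a clear span of 1444 mm between their inner faces. Two horizontal rails of 104×96 mm section span the gap between the posts with their undersides at z = 251 mm and z = 1252 mm, flush with the posts' −y face. 6 pickets, each 73 mm wide, 25 mm thick and 1459 mm tall, are fixed to the +y face of the rails with their bottoms at z = 78 mm, spaced across the span with a 143 mm gap after the −x post and between neighbouring pickets, with 148 mm left before the +x post.


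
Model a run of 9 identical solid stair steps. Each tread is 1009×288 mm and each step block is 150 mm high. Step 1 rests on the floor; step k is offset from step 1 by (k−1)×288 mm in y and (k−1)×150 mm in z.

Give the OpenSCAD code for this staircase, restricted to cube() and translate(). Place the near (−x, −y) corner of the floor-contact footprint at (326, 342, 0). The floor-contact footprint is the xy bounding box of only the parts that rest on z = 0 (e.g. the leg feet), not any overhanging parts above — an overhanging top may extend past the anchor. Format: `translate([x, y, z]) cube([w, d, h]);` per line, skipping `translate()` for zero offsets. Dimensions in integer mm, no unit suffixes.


translate([326, 342, 0]) cube([1009, 288, 150]);
translate([326, 630, 150]) cube([1009, 288, 150]);
translate([326, 918, 300]) cube([1009, 288, 150]);
translate([326, 1206, 450]) cube([1009, 288, 150]);
translate([326, 1494, 600]) cube([1009, 288, 150]);
translate([326, 1782, 750]) cube([1009, 288, 150]);
translate([326, 2070, 900]) cube([1009, 288, 150]);
translate([326, 2358, 1050]) cube([1009, 288, 150]);
translate([326, 2646, 1200]) cube([1009, 288, 150]);


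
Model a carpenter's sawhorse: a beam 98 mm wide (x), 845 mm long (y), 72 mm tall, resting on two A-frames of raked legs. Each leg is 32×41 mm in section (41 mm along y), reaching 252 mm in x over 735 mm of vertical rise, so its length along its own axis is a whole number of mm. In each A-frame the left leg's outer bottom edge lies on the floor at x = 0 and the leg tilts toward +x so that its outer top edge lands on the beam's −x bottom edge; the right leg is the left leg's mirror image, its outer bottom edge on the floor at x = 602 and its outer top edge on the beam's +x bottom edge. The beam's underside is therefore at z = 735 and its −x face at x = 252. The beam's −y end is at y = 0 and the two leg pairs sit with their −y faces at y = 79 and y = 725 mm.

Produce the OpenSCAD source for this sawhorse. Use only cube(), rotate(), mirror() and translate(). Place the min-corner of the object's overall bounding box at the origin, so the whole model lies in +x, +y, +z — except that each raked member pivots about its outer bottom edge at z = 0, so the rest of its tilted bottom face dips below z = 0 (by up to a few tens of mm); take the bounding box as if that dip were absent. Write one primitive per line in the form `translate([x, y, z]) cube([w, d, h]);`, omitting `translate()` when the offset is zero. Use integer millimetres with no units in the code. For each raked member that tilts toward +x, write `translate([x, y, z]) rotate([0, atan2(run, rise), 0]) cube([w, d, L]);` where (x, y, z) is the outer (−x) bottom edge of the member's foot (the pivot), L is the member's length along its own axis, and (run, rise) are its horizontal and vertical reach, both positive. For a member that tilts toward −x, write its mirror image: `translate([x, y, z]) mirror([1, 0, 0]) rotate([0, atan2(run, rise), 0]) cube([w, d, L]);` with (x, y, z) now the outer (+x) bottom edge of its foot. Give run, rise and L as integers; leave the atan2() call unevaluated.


// leg length = √(252² + 735²) = 777
// right-leg outer foot x = 2·252 + 98 = 602
// beam min-corner = (252, 0, 735)
translate([252, 0, 735]) cube([98, 845, 72]);
translate([0, 79, 0]) rotate([0, atan2(252, 735), 0]) cube([32, 41, 777]);
translate([602, 79, 0]) mirror([1, 0, 0]) rotate([0, atan2(252, 735), 0]) cube([32, 41, 777]);
translate([0, 725, 0]) rotate([0, atan2(252, 735), 0]) cube([32, 41, 777]);
translate([602, 725, 0]) mirror([1, 0, 0]) rotate([0, atan2(252, 735), 0]) cube([32, 41, 777]);


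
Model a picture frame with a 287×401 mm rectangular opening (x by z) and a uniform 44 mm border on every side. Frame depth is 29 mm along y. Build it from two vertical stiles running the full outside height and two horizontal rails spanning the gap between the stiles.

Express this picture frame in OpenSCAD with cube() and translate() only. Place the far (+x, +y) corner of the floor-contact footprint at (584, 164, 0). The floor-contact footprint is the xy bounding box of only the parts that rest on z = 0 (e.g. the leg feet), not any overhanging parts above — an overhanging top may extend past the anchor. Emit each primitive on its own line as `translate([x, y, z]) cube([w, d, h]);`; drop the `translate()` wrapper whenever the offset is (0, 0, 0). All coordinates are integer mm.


translate([209, 135, 0]) cube([44, 29, 489]);
translate([540, 135, 0]) cube([44, 29, 489]);
translate([253, 135, 0]) cube([287, 29, 44]);
translate([253, 135, 445]) cube([287, 29, 44]);


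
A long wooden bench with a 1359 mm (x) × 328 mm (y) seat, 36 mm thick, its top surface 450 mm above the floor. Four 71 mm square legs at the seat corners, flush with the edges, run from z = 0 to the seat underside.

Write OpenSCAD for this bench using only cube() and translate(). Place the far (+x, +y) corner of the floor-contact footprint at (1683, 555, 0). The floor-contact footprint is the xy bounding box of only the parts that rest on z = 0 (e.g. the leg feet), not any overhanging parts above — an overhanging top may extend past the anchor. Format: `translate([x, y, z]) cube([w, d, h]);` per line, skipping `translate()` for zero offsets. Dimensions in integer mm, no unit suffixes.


translate([324, 227, 414]) cube([1359, 328, 36]);
translate([324, 227, 0]) cube([71, 71, 414]);
translate([324, 484, 0]) cube([71, 71, 414]);
translate([1612, 227, 0]) cube([71, 71, 414]);
translate([1612, 484, 0]) cube([71, 71, 414]);


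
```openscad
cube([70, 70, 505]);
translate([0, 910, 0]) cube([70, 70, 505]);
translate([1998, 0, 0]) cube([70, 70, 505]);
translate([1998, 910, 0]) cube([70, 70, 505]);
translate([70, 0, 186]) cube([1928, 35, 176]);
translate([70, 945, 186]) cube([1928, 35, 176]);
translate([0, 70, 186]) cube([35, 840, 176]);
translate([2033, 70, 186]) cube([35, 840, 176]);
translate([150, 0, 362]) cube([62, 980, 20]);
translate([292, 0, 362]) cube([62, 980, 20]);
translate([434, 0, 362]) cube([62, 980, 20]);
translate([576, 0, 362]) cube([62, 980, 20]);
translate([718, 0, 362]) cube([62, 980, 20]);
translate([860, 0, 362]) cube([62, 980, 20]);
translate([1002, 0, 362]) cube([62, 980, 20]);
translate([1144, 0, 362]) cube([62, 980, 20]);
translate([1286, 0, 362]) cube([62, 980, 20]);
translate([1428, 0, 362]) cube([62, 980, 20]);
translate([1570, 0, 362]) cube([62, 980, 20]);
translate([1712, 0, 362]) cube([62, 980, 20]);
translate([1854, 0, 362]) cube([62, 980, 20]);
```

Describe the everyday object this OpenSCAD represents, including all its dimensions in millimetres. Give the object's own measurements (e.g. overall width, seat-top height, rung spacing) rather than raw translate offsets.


A bed frame 2068 mm long (x) by 980 mm wide (y). Four 70×70 mm corner posts, 505 mm tall, at the corners of the footprint. Four rails of 35 mm thickness and 176 mm height run between adjacent posts with their undersides at z = 186 mm, their outer faces flush with the outside of the frame (the two x-running rails run between the posts' inner faces; the two y-running rails run between the posts' inner faces). 13 slats, each 62 mm wide (x) and 20 mm thick, lie across the top of the two x-running rails, running the full 980 mm width of the frame in y; along x they sit between the end posts with a 80 mm gap after the −x posts and between neighbouring slats, leaving 82 mm before the +x posts.


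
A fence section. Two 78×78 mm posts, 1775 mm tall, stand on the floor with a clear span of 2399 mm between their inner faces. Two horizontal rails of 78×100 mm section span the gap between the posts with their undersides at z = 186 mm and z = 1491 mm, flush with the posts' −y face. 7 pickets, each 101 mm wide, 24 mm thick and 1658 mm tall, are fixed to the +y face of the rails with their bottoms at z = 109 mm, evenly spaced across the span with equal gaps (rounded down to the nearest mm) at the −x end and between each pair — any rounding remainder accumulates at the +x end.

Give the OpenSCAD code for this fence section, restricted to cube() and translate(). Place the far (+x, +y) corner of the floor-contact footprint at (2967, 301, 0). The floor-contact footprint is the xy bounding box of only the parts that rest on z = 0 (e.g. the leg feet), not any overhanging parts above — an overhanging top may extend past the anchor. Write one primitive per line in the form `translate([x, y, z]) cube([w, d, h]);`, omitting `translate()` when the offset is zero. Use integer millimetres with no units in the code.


translate([412, 223, 0]) cube([78, 78, 1775]);
translate([2889, 223, 0]) cube([78, 78, 1775]);
translate([490, 223, 186]) cube([2399, 78, 100]);
translate([490, 223, 1491]) cube([2399, 78, 100]);
translate([701, 301, 109]) cube([101, 24, 1658]);
translate([1013, 301, 109]) cube([101, 24, 1658]);
translate([1325, 301, 109]) cube([101, 24, 1658]);
translate([1637, 301, 109]) cube([101, 24, 1658]);
translate([1949, 301, 109]) cube([101, 24, 1658]);
translate([2261, 301, 109]) cube([101, 24, 1658]);
translate([2573, 301, 109]) cube([101, 24, 1658]);


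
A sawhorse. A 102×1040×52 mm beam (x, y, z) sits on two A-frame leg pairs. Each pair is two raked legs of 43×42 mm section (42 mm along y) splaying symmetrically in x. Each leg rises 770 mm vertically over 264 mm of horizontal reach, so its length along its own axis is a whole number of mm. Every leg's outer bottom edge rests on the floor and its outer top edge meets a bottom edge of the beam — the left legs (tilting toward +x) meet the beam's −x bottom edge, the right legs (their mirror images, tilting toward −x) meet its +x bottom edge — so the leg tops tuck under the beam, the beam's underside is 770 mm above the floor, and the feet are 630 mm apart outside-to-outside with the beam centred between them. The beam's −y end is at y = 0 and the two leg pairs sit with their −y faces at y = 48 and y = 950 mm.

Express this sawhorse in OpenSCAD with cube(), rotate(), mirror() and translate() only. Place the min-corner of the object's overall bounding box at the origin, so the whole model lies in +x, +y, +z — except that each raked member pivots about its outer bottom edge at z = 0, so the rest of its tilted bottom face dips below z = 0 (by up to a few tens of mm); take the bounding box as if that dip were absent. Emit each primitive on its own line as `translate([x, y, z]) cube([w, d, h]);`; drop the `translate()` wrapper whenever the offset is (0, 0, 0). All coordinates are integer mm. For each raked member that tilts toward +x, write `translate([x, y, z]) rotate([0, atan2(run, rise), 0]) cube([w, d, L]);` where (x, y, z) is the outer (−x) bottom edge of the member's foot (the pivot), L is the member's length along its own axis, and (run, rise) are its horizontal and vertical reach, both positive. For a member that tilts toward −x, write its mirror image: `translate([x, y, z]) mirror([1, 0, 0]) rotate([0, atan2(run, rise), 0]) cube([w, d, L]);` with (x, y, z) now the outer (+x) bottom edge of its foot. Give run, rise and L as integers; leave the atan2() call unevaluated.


translate([264, 0, 770]) cube([102, 1040, 52]);
translate([0, 48, 0]) rotate([0, atan2(264, 770), 0]) cube([43, 42, 814]);
translate([630, 48, 0]) mirror([1, 0, 0]) rotate([0, atan2(264, 770), 0]) cube([43, 42, 814]);
translate([0, 950, 0]) rotate([0, atan2(264, 770), 0]) cube([43, 42, 814]);
translate([630, 950, 0]) mirror([1, 0, 0]) rotate([0, atan2(264, 770), 0]) cube([43, 42, 814]);


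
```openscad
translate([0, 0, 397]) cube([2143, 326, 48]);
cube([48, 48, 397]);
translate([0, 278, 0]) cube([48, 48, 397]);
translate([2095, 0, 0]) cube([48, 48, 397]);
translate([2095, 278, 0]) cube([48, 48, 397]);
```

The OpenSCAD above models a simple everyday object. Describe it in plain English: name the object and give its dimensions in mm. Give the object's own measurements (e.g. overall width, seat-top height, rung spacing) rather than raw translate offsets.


A bench: a 2143×326 mm seat slab, 48 mm thick, top at z = 445 mm, on four 48×48 mm square legs flush with the seat corners and standing on z = 0.


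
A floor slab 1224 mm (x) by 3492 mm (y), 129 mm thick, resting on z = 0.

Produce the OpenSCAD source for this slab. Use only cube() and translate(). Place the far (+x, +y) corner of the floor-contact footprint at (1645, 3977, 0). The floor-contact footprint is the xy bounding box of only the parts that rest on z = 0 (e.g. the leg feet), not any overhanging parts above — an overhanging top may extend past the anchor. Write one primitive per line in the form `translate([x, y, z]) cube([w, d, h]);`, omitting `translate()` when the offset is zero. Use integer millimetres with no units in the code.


translate([421, 485, 0]) cube([1224, 3492, 129]);


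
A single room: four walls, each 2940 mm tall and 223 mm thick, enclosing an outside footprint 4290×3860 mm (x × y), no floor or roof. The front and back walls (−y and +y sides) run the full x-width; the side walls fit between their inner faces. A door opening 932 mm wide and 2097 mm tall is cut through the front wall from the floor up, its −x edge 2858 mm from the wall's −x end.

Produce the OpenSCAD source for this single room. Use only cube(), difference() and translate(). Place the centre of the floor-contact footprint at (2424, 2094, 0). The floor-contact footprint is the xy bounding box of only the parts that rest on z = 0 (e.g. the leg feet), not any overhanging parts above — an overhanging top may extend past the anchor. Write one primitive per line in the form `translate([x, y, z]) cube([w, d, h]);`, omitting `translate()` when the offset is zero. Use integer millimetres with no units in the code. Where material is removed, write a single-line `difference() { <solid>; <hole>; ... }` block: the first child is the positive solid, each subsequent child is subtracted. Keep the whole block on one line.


difference() { translate([279, 164, 0]) cube([4290, 223, 2940]); translate([3137, 164, 0]) cube([932, 223, 2097]); }
translate([279, 3801, 0]) cube([4290, 223, 2940]);
translate([279, 387, 0]) cube([223, 3414, 2940]);
translate([4346, 387, 0]) cube([223, 3414, 2940]);


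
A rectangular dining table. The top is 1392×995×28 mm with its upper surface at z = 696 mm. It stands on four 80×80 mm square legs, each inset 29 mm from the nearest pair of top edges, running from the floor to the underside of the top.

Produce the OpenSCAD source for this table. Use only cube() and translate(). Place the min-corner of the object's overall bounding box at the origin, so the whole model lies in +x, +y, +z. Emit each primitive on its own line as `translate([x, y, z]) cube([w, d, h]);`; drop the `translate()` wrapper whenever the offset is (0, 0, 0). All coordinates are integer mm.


translate([0, 0, 668]) cube([1392, 995, 28]);
translate([29, 29, 0]) cube([80, 80, 668]);
translate([1283, 29, 0]) cube([80, 80, 668]);
translate([29, 886, 0]) cube([80, 80, 668]);
translate([1283, 886, 0]) cube([80, 80, 668]);


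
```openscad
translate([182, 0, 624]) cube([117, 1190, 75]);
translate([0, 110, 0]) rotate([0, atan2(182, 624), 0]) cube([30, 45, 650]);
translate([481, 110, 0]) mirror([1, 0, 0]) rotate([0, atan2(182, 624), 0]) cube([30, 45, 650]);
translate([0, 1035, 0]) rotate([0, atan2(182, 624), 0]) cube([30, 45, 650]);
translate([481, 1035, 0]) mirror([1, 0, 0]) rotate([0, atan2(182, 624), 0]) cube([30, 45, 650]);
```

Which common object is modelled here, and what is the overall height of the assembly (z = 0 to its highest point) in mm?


A sawhorse. The overall height is 699 mm.

A beam across two mirrored pairs of raked legs — a sawhorse. The beam's underside is at z = 624 (matching the legs' vertical rise in atan2(182, 624)) and the beam is 75 mm tall, so its top is at 624 + 75 = 699 mm. The raked legs top out at the beam's underside, so that is the highest point.


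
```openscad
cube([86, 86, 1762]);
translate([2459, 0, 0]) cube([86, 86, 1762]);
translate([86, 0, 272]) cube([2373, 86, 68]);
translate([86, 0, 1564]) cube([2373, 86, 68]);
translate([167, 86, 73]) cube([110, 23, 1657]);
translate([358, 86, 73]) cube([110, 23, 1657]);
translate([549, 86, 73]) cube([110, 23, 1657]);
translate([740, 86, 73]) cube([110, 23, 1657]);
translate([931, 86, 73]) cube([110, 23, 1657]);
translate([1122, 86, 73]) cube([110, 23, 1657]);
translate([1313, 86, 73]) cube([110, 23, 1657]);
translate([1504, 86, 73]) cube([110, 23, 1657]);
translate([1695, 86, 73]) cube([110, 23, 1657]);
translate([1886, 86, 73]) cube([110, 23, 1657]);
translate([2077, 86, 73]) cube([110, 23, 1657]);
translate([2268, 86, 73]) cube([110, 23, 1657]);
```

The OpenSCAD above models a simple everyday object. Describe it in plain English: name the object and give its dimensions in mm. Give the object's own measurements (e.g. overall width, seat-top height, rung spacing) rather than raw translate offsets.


A fence section. Two 86×86 mm posts, 1762 mm tall, stand on the floor with a clear span of 2373 mm between their inner faces. Two horizontal rails of 86×68 mm section span the gap between the posts with their undersides at z = 272 mm and z = 1564 mm, flush with the posts' −y face. 12 pickets, each 110 mm wide, 23 mm thick and 1657 mm tall, are fixed to the +y face of the rails with their bottoms at z = 73 mm, spaced across the span with a 81 mm gap after the −x post and between neighbouring pickets and before the +x post.


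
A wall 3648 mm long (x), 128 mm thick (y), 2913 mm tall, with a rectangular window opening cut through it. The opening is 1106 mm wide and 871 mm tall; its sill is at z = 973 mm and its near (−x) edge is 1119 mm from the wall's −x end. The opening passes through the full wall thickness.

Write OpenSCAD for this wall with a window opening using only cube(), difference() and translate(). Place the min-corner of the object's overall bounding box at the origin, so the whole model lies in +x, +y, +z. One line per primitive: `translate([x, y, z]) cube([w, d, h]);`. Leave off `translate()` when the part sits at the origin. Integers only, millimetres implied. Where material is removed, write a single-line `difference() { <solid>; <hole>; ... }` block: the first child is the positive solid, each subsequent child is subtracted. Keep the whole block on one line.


difference() { cube([3648, 128, 2913]); translate([1119, 0, 973]) cube([1106, 128, 871]); }


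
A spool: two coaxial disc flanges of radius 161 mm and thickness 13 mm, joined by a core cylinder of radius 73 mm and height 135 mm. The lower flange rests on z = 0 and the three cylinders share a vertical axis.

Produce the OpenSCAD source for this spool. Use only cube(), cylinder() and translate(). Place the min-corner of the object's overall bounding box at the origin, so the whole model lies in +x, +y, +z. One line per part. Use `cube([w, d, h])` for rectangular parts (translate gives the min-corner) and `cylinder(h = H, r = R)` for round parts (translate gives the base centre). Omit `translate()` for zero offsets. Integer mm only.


translate([161, 161, 0]) cylinder(h = 13, r = 161);
translate([161, 161, 13]) cylinder(h = 135, r = 73);
translate([161, 161, 148]) cylinder(h = 13, r = 161);


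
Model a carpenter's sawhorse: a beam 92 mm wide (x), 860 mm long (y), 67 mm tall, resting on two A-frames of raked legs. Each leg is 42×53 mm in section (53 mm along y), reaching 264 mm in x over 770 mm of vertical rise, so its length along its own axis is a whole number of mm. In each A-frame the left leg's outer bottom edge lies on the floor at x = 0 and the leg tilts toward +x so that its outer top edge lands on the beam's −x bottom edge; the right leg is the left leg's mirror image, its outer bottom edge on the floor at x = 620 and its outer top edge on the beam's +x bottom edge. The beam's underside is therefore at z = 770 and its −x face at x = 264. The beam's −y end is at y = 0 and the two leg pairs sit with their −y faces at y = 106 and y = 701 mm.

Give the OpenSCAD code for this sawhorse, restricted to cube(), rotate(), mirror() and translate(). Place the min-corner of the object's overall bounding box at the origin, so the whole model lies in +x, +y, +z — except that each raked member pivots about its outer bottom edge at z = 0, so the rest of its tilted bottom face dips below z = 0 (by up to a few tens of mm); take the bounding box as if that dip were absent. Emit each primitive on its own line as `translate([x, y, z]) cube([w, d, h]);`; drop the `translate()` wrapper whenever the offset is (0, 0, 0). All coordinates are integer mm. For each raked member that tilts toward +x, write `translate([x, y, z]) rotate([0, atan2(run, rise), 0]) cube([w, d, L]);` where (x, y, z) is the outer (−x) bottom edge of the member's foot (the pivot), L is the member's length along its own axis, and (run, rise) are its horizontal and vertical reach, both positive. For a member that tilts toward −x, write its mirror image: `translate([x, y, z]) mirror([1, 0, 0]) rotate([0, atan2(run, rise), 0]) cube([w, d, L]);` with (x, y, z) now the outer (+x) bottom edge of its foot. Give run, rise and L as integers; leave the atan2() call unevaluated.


translate([264, 0, 770]) cube([92, 860, 67]);
translate([0, 106, 0]) rotate([0, atan2(264, 770), 0]) cube([42, 53, 814]);
translate([620, 106, 0]) mirror([1, 0, 0]) rotate([0, atan2(264, 770), 0]) cube([42, 53, 814]);
translate([0, 701, 0]) rotate([0, atan2(264, 770), 0]) cube([42, 53, 814]);
translate([620, 701, 0]) mirror([1, 0, 0]) rotate([0, atan2(264, 770), 0]) cube([42, 53, 814]);


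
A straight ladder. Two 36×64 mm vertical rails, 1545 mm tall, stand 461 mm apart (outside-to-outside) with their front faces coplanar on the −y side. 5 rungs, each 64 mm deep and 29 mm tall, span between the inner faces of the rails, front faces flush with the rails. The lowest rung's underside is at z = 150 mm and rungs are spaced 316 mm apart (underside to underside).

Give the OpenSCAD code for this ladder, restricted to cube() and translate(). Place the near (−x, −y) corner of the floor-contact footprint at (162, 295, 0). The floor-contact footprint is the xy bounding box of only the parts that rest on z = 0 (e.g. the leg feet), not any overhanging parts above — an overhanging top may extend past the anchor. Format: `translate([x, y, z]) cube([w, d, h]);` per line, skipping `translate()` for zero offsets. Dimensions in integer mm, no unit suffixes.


// rung span = 461 - 2*36 = 389
// rung[k] z = 150 + k*316
translate([162, 295, 0]) cube([36, 64, 1545]);
translate([587, 295, 0]) cube([36, 64, 1545]);
translate([198, 295, 150]) cube([389, 64, 29]);
translate([198, 295, 466]) cube([389, 64, 29]);
translate([198, 295, 782]) cube([389, 64, 29]);
translate([198, 295, 1098]) cube([389, 64, 29]);
translate([198, 295, 1414]) cube([389, 64, 29]);
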